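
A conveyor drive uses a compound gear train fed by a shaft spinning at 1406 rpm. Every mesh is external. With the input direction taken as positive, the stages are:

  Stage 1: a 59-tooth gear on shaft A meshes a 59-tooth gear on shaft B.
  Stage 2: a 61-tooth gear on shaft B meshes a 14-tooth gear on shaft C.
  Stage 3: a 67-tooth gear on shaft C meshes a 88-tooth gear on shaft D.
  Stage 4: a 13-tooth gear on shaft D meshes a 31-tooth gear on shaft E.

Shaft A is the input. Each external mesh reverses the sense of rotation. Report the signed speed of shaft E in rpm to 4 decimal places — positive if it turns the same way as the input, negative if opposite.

Stage 1 [59T→59T]: ω = 1406.0000×59/59 = 1406.0000 rpm, dir flips to −; running = −1406.0000
Stage 2 [61T→14T]: ω = 1406.0000×61/14 = 6126.1429 rpm, dir flips to +; running = +6126.1429
Stage 3 [67T→88T]: ω = 6126.1429×67/88 = 4664.2224 rpm, dir flips to −; running = −4664.2224
Stage 4 [13T→31T]: ω = 4664.2224×13/31 = 1955.9642 rpm, dir flips to +; running = +1955.9642

+1955.9642 rpm (same as input, |ω| = 1955.9642 rpm)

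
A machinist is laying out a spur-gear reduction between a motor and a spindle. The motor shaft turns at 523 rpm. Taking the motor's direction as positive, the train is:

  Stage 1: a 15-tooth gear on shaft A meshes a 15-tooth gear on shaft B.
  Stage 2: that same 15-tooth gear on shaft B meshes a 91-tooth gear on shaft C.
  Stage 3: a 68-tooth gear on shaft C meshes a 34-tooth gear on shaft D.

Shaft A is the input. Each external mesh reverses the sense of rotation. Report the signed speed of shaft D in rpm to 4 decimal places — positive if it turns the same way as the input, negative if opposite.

Stage 1 [15T→15T]: ω = 523.0000×15/15 = 523.0000 rpm, dir flips to −; running = −523.0000
Stage 2 [15T→91T]: ω = 523.0000×15/91 = 86.2088 rpm, dir flips to +; running = +86.2088
Stage 3 [68T→34T]: ω = 86.2088×68/34 = 172.4176 rpm, dir flips to −; running = −172.4176

-172.4176 rpm (opposite to input, |ω| = 172.4176 rpm)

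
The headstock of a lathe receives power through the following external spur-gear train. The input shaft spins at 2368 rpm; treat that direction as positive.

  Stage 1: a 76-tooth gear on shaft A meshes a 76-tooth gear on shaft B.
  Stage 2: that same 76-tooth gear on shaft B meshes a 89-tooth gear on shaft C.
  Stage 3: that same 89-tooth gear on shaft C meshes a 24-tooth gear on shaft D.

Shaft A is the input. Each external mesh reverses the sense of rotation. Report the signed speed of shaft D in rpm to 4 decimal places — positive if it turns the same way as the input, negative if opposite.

-7498.6667 rpm (opposite to input, |ω| = 7498.6667 rpm)

Stage 1 [76T→76T]: ω = 2368.0000×76/76 = 2368.0000 rpm, dir flips to −; running = −2368.0000
Stage 2 [76T→89T]: ω = 2368.0000×76/89 = 2022.1124 rpm, dir flips to +; running = +2022.1124
Stage 3 [89T→24T]: ω = 2022.1124×89/24 = 7498.6667 rpm, dir flips to −; running = −7498.6667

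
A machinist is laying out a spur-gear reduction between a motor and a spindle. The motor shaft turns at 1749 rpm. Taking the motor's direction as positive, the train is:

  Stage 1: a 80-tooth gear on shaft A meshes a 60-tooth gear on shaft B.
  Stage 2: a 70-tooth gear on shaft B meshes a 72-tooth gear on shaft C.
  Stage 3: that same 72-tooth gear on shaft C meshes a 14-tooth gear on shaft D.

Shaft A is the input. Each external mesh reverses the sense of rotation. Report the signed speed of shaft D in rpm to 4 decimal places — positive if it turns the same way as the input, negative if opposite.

Stage 1 [80T→60T]: ω = 1749.0000×80/60 = 2332.0000 rpm, dir flips to −; running = −2332.0000
Stage 2 [70T→72T]: ω = 2332.0000×70/72 = 2267.2222 rpm, dir flips to +; running = +2267.2222
Stage 3 [72T→14T]: ω = 2267.2222×72/14 = 11660.0000 rpm, dir flips to −; running = −11660.0000

-11660.0000 rpm (opposite to input, |ω| = 11660.0000 rpm)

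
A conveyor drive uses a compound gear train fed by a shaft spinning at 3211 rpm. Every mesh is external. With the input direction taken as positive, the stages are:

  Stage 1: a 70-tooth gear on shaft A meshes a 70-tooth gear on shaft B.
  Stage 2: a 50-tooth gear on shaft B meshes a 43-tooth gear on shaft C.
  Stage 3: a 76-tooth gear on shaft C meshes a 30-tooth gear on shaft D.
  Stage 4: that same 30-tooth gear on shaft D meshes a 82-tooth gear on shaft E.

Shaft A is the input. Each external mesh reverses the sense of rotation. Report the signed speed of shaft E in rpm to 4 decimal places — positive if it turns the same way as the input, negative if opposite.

Stage 1 [70T→70T]: ω = 3211.0000×70/70 = 3211.0000 rpm, dir flips to −; running = −3211.0000
Stage 2 [50T→43T]: ω = 3211.0000×50/43 = 3733.7209 rpm, dir flips to +; running = +3733.7209
Stage 3 [76T→30T]: ω = 3733.7209×76/30 = 9458.7597 rpm, dir flips to −; running = −9458.7597
Stage 4 [30T→82T]: ω = 9458.7597×30/82 = 3460.5218 rpm, dir flips to +; running = +3460.5218

+3460.5218 rpm (same as input, |ω| = 3460.5218 rpm)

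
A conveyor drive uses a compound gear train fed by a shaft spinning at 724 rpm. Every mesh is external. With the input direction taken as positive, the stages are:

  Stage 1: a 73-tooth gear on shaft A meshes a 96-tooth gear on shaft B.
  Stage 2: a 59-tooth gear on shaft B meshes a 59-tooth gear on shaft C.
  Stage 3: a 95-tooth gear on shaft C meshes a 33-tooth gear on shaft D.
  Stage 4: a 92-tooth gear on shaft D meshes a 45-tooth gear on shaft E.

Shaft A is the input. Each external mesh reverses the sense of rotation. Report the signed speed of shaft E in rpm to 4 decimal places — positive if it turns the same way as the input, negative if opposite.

Stage 1 [73T→96T]: ω = 724.0000×73/96 = 550.5417 rpm, dir flips to −; running = −550.5417
Stage 2 [59T→59T]: ω = 550.5417×59/59 = 550.5417 rpm, dir flips to +; running = +550.5417
Stage 3 [95T→33T]: ω = 550.5417×95/33 = 1584.8927 rpm, dir flips to −; running = −1584.8927
Stage 4 [92T→45T]: ω = 1584.8927×92/45 = 3240.2250 rpm, dir flips to +; running = +3240.2250

+3240.2250 rpm (same as input, |ω| = 3240.2250 rpm)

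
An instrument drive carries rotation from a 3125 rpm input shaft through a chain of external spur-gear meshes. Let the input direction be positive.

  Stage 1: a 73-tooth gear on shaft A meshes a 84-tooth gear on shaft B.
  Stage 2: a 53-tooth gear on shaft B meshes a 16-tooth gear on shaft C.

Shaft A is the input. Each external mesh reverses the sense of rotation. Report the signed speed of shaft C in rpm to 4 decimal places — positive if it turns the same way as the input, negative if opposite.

Stage 1 [73T→84T]: ω = 3125.0000×73/84 = 2715.7738 rpm, dir flips to −; running = −2715.7738
Stage 2 [53T→16T]: ω = 2715.7738×53/16 = 8996.0007 rpm, dir flips to +; running = +8996.0007

+8996.0007 rpm (same as input, |ω| = 8996.0007 rpm)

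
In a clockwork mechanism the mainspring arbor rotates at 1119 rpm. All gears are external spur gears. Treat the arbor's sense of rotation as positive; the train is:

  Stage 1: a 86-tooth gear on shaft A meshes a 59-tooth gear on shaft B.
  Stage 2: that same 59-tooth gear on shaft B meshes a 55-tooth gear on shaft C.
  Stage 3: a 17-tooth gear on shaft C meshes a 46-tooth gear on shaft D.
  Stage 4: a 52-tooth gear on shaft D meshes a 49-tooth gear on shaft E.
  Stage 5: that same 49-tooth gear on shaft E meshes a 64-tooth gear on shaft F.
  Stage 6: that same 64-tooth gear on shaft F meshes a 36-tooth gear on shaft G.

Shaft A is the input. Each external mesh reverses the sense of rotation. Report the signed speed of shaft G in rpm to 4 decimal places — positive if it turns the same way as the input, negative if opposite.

+934.0235 rpm (same as input, |ω| = 934.0235 rpm)

Stage 1 [86T→59T]: ω = 1119.0000×86/59 = 1631.0847 rpm, dir flips to −; running = −1631.0847
Stage 2 [59T→55T]: ω = 1631.0847×59/55 = 1749.7091 rpm, dir flips to +; running = +1749.7091
Stage 3 [17T→46T]: ω = 1749.7091×17/46 = 646.6316 rpm, dir flips to −; running = −646.6316
Stage 4 [52T→49T]: ω = 646.6316×52/49 = 686.2213 rpm, dir flips to +; running = +686.2213
Stage 5 [49T→64T]: ω = 686.2213×49/64 = 525.3882 rpm, dir flips to −; running = −525.3882
Stage 6 [64T→36T]: ω = 525.3882×64/36 = 934.0235 rpm, dir flips to +; running = +934.0235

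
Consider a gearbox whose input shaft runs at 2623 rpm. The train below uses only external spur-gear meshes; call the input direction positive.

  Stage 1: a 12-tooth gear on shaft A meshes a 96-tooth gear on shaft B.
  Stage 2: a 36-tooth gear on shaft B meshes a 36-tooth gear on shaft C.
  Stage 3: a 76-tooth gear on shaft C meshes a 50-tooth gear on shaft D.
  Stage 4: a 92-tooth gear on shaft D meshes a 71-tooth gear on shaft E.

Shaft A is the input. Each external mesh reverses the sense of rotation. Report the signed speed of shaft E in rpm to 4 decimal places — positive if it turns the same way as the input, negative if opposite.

Stage 1 [12T→96T]: ω = 2623.0000×12/96 = 327.8750 rpm, dir flips to −; running = −327.8750
Stage 2 [36T→36T]: ω = 327.8750×36/36 = 327.8750 rpm, dir flips to +; running = +327.8750
Stage 3 [76T→50T]: ω = 327.8750×76/50 = 498.3700 rpm, dir flips to −; running = −498.3700
Stage 4 [92T→71T]: ω = 498.3700×92/71 = 645.7752 rpm, dir flips to +; running = +645.7752

+645.7752 rpm (same as input, |ω| = 645.7752 rpm)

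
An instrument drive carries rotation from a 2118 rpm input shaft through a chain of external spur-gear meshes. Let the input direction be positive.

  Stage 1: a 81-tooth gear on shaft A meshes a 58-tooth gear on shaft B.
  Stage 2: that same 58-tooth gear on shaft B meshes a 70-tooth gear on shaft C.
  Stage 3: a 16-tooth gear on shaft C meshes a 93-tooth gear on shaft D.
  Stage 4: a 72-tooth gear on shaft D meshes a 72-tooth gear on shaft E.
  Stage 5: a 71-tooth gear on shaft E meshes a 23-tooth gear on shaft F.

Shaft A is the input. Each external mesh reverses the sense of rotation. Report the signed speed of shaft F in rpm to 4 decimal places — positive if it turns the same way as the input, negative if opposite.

-1301.6088 rpm (opposite to input, |ω| = 1301.6088 rpm)

Stage 1 [81T→58T]: ω = 2118.0000×81/58 = 2957.8966 rpm, dir flips to −; running = −2957.8966
Stage 2 [58T→70T]: ω = 2957.8966×58/70 = 2450.8286 rpm, dir flips to +; running = +2450.8286
Stage 3 [16T→93T]: ω = 2450.8286×16/93 = 421.6479 rpm, dir flips to −; running = −421.6479
Stage 4 [72T→72T]: ω = 421.6479×72/72 = 421.6479 rpm, dir flips to +; running = +421.6479
Stage 5 [71T→23T]: ω = 421.6479×71/23 = 1301.6088 rpm, dir flips to −; running = −1301.6088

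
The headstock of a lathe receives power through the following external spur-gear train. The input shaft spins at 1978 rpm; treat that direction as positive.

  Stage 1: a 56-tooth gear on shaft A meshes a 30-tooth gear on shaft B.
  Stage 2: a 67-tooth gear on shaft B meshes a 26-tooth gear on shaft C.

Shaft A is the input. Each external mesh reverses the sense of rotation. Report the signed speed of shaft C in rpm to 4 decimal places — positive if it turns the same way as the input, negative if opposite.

Stage 1 [56T→30T]: ω = 1978.0000×56/30 = 3692.2667 rpm, dir flips to −; running = −3692.2667
Stage 2 [67T→26T]: ω = 3692.2667×67/26 = 9514.6872 rpm, dir flips to +; running = +9514.6872

+9514.6872 rpm (same as input, |ω| = 9514.6872 rpm)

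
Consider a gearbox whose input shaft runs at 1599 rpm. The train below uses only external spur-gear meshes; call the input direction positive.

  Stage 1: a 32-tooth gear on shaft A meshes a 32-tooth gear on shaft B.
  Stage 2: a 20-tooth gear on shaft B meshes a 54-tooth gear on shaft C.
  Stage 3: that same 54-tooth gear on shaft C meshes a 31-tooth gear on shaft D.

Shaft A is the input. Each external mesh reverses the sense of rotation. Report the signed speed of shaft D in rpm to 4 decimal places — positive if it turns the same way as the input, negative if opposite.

-1031.6129 rpm (opposite to input, |ω| = 1031.6129 rpm)

Stage 1 [32T→32T]: ω = 1599.0000×32/32 = 1599.0000 rpm, dir flips to −; running = −1599.0000
Stage 2 [20T→54T]: ω = 1599.0000×20/54 = 592.2222 rpm, dir flips to +; running = +592.2222
Stage 3 [54T→31T]: ω = 592.2222×54/31 = 1031.6129 rpm, dir flips to −; running = −1031.6129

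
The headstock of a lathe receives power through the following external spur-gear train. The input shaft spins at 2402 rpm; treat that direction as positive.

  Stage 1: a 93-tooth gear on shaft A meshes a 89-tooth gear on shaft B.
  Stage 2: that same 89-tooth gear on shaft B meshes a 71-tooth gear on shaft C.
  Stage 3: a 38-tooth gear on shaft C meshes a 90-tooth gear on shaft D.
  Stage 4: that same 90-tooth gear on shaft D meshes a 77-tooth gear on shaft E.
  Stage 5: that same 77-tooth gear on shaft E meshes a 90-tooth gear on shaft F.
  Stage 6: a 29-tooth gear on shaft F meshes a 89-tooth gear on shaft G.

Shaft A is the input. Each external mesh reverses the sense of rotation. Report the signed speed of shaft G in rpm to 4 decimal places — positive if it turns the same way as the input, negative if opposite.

Stage 1 [93T→89T]: ω = 2402.0000×93/89 = 2509.9551 rpm, dir flips to −; running = −2509.9551
Stage 2 [89T→71T]: ω = 2509.9551×89/71 = 3146.2817 rpm, dir flips to +; running = +3146.2817
Stage 3 [38T→90T]: ω = 3146.2817×38/90 = 1328.4300 rpm, dir flips to −; running = −1328.4300
Stage 4 [90T→77T]: ω = 1328.4300×90/77 = 1552.7104 rpm, dir flips to +; running = +1552.7104
Stage 5 [77T→90T]: ω = 1552.7104×77/90 = 1328.4300 rpm, dir flips to −; running = −1328.4300
Stage 6 [29T→89T]: ω = 1328.4300×29/89 = 432.8592 rpm, dir flips to +; running = +432.8592

+432.8592 rpm (same as input, |ω| = 432.8592 rpm)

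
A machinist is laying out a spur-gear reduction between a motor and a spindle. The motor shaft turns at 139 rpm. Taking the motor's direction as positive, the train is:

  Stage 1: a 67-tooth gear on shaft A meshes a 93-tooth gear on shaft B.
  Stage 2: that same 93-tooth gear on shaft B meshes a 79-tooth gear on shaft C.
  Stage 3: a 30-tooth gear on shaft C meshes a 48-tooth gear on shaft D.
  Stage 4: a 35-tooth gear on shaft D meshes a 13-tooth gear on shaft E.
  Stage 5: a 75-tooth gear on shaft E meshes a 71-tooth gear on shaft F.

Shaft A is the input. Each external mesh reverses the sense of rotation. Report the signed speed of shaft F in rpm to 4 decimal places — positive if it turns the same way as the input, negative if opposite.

Stage 1 [67T→93T]: ω = 139.0000×67/93 = 100.1398 rpm, dir flips to −; running = −100.1398
Stage 2 [93T→79T]: ω = 100.1398×93/79 = 117.8861 rpm, dir flips to +; running = +117.8861
Stage 3 [30T→48T]: ω = 117.8861×30/48 = 73.6788 rpm, dir flips to −; running = −73.6788
Stage 4 [35T→13T]: ω = 73.6788×35/13 = 198.3660 rpm, dir flips to +; running = +198.3660
Stage 5 [75T→71T]: ω = 198.3660×75/71 = 209.5415 rpm, dir flips to −; running = −209.5415

-209.5415 rpm (opposite to input, |ω| = 209.5415 rpm)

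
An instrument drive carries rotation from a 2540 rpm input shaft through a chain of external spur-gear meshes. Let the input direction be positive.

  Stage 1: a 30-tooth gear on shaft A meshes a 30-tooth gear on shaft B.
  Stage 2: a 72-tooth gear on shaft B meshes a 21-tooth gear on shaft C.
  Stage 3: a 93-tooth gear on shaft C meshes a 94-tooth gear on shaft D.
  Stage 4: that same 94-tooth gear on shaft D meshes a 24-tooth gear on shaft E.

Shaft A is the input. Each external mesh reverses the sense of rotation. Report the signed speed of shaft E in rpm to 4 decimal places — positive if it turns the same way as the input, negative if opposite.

+33745.7143 rpm (same as input, |ω| = 33745.7143 rpm)

Stage 1 [30T→30T]: ω = 2540.0000×30/30 = 2540.0000 rpm, dir flips to −; running = −2540.0000
Stage 2 [72T→21T]: ω = 2540.0000×72/21 = 8708.5714 rpm, dir flips to +; running = +8708.5714
Stage 3 [93T→94T]: ω = 8708.5714×93/94 = 8615.9271 rpm, dir flips to −; running = −8615.9271
Stage 4 [94T→24T]: ω = 8615.9271×94/24 = 33745.7143 rpm, dir flips to +; running = +33745.7143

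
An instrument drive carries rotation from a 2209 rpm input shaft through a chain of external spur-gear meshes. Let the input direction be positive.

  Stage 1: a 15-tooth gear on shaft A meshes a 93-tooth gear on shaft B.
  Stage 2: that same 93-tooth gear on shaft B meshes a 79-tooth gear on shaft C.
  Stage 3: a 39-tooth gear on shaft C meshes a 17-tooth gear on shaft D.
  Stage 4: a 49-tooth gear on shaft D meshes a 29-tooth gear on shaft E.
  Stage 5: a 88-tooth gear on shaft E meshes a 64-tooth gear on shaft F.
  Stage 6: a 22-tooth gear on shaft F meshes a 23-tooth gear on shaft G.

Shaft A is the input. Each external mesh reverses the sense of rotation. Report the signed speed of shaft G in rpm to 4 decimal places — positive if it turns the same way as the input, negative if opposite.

+2138.3126 rpm (same as input, |ω| = 2138.3126 rpm)

Stage 1 [15T→93T]: ω = 2209.0000×15/93 = 356.2903 rpm, dir flips to −; running = −356.2903
Stage 2 [93T→79T]: ω = 356.2903×93/79 = 419.4304 rpm, dir flips to +; running = +419.4304
Stage 3 [39T→17T]: ω = 419.4304×39/17 = 962.2226 rpm, dir flips to −; running = −962.2226
Stage 4 [49T→29T]: ω = 962.2226×49/29 = 1625.8245 rpm, dir flips to +; running = +1625.8245
Stage 5 [88T→64T]: ω = 1625.8245×88/64 = 2235.5086 rpm, dir flips to −; running = −2235.5086
Stage 6 [22T→23T]: ω = 2235.5086×22/23 = 2138.3126 rpm, dir flips to +; running = +2138.3126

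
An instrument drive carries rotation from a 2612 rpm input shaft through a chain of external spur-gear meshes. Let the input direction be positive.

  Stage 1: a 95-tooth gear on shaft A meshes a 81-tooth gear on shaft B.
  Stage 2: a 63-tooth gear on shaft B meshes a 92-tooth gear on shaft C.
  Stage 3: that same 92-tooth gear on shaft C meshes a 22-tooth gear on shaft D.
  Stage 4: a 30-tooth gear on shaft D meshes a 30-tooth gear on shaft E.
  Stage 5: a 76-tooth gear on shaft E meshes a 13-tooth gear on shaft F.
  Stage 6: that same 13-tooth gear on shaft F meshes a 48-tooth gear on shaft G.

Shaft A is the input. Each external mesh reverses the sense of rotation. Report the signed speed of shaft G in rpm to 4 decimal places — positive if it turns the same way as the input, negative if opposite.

Stage 1 [95T→81T]: ω = 2612.0000×95/81 = 3063.4568 rpm, dir flips to −; running = −3063.4568
Stage 2 [63T→92T]: ω = 3063.4568×63/92 = 2097.8019 rpm, dir flips to +; running = +2097.8019
Stage 3 [92T→22T]: ω = 2097.8019×92/22 = 8772.6263 rpm, dir flips to −; running = −8772.6263
Stage 4 [30T→30T]: ω = 8772.6263×30/30 = 8772.6263 rpm, dir flips to +; running = +8772.6263
Stage 5 [76T→13T]: ω = 8772.6263×76/13 = 51286.1228 rpm, dir flips to −; running = −51286.1228
Stage 6 [13T→48T]: ω = 51286.1228×13/48 = 13889.9916 rpm, dir flips to +; running = +13889.9916

+13889.9916 rpm (same as input, |ω| = 13889.9916 rpm)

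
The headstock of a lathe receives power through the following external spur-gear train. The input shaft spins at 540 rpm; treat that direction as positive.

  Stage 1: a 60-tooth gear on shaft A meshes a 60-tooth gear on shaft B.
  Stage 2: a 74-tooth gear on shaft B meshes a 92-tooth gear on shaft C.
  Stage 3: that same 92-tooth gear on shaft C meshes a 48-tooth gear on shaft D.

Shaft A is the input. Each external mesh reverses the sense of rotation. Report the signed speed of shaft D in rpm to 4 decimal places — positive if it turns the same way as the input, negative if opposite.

Stage 1 [60T→60T]: ω = 540.0000×60/60 = 540.0000 rpm, dir flips to −; running = −540.0000
Stage 2 [74T→92T]: ω = 540.0000×74/92 = 434.3478 rpm, dir flips to +; running = +434.3478
Stage 3 [92T→48T]: ω = 434.3478×92/48 = 832.5000 rpm, dir flips to −; running = −832.5000

-832.5000 rpm (opposite to input, |ω| = 832.5000 rpm)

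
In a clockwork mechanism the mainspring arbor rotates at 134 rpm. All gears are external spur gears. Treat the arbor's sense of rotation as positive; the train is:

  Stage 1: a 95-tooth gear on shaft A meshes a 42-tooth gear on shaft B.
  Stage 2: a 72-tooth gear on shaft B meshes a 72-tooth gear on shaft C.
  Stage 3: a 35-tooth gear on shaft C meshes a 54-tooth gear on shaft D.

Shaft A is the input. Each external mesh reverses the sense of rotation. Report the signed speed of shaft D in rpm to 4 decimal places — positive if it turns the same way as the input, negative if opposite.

Stage 1 [95T→42T]: ω = 134.0000×95/42 = 303.0952 rpm, dir flips to −; running = −303.0952
Stage 2 [72T→72T]: ω = 303.0952×72/72 = 303.0952 rpm, dir flips to +; running = +303.0952
Stage 3 [35T→54T]: ω = 303.0952×35/54 = 196.4506 rpm, dir flips to −; running = −196.4506

-196.4506 rpm (opposite to input, |ω| = 196.4506 rpm)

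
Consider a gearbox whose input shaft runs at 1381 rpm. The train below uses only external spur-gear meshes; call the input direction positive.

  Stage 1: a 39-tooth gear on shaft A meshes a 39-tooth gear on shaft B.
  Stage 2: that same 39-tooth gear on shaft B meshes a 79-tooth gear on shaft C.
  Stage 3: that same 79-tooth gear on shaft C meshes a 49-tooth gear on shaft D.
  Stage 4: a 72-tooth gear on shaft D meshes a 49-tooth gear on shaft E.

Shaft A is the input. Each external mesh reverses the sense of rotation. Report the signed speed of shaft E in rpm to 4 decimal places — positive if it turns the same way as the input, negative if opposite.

+1615.0970 rpm (same as input, |ω| = 1615.0970 rpm)

Stage 1 [39T→39T]: ω = 1381.0000×39/39 = 1381.0000 rpm, dir flips to −; running = −1381.0000
Stage 2 [39T→79T]: ω = 1381.0000×39/79 = 681.7595 rpm, dir flips to +; running = +681.7595
Stage 3 [79T→49T]: ω = 681.7595×79/49 = 1099.1633 rpm, dir flips to −; running = −1099.1633
Stage 4 [72T→49T]: ω = 1099.1633×72/49 = 1615.0970 rpm, dir flips to +; running = +1615.0970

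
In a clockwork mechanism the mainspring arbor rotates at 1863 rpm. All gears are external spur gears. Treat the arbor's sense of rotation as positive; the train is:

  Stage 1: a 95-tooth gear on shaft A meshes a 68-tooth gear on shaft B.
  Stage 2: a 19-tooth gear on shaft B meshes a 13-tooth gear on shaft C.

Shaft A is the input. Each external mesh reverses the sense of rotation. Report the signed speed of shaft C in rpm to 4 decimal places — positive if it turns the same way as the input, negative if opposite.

Stage 1 [95T→68T]: ω = 1863.0000×95/68 = 2602.7206 rpm, dir flips to −; running = −2602.7206
Stage 2 [19T→13T]: ω = 2602.7206×19/13 = 3803.9762 rpm, dir flips to +; running = +3803.9762

+3803.9762 rpm (same as input, |ω| = 3803.9762 rpm)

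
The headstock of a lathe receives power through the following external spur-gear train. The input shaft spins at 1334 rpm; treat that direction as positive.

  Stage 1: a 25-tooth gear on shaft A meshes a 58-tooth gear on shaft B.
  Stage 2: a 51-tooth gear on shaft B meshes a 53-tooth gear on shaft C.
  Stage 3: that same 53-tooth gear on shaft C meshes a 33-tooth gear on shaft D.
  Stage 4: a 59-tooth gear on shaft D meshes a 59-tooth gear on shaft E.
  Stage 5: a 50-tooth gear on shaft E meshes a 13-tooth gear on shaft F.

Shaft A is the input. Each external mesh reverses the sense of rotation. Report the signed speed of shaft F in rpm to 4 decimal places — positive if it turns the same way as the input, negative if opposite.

-3417.8322 rpm (opposite to input, |ω| = 3417.8322 rpm)

Stage 1 [25T→58T]: ω = 1334.0000×25/58 = 575.0000 rpm, dir flips to −; running = −575.0000
Stage 2 [51T→53T]: ω = 575.0000×51/53 = 553.3019 rpm, dir flips to +; running = +553.3019
Stage 3 [53T→33T]: ω = 553.3019×53/33 = 888.6364 rpm, dir flips to −; running = −888.6364
Stage 4 [59T→59T]: ω = 888.6364×59/59 = 888.6364 rpm, dir flips to +; running = +888.6364
Stage 5 [50T→13T]: ω = 888.6364×50/13 = 3417.8322 rpm, dir flips to −; running = −3417.8322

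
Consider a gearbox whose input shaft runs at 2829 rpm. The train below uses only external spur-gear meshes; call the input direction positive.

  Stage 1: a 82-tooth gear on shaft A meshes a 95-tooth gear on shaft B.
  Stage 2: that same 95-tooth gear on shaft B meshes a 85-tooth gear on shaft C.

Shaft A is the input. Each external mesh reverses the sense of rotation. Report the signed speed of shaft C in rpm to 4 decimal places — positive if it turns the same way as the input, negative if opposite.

Stage 1 [82T→95T]: ω = 2829.0000×82/95 = 2441.8737 rpm, dir flips to −; running = −2441.8737
Stage 2 [95T→85T]: ω = 2441.8737×95/85 = 2729.1529 rpm, dir flips to +; running = +2729.1529

+2729.1529 rpm (same as input, |ω| = 2729.1529 rpm)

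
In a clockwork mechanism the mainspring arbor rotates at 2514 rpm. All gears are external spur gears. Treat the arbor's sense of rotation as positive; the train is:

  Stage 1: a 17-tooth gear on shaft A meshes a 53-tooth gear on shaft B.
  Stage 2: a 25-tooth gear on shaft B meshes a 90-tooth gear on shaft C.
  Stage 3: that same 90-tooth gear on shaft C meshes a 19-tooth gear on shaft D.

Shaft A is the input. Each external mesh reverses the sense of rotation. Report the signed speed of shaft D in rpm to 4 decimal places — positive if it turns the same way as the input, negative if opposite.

-1061.0228 rpm (opposite to input, |ω| = 1061.0228 rpm)

Stage 1 [17T→53T]: ω = 2514.0000×17/53 = 806.3774 rpm, dir flips to −; running = −806.3774
Stage 2 [25T→90T]: ω = 806.3774×25/90 = 223.9937 rpm, dir flips to +; running = +223.9937
Stage 3 [90T→19T]: ω = 223.9937×90/19 = 1061.0228 rpm, dir flips to −; running = −1061.0228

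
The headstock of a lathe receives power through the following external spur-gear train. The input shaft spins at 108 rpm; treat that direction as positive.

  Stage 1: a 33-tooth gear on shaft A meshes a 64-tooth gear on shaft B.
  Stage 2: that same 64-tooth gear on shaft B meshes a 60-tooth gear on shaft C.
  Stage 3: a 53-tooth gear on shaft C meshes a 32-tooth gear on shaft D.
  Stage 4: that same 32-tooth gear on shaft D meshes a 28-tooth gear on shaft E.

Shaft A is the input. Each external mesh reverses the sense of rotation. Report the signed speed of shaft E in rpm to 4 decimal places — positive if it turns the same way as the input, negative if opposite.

Stage 1 [33T→64T]: ω = 108.0000×33/64 = 55.6875 rpm, dir flips to −; running = −55.6875
Stage 2 [64T→60T]: ω = 55.6875×64/60 = 59.4000 rpm, dir flips to +; running = +59.4000
Stage 3 [53T→32T]: ω = 59.4000×53/32 = 98.3812 rpm, dir flips to −; running = −98.3812
Stage 4 [32T→28T]: ω = 98.3812×32/28 = 112.4357 rpm, dir flips to +; running = +112.4357

+112.4357 rpm (same as input, |ω| = 112.4357 rpm)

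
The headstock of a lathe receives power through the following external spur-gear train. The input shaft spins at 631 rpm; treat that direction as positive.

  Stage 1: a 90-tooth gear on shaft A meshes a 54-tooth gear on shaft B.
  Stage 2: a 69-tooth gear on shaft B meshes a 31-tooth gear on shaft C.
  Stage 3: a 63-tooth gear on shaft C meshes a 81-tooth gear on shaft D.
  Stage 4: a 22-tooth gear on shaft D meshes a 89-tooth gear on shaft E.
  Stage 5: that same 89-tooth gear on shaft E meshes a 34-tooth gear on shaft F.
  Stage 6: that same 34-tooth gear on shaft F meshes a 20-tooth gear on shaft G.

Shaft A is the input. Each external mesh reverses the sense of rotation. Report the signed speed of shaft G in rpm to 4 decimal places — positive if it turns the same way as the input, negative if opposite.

Stage 1 [90T→54T]: ω = 631.0000×90/54 = 1051.6667 rpm, dir flips to −; running = −1051.6667
Stage 2 [69T→31T]: ω = 1051.6667×69/31 = 2340.8065 rpm, dir flips to +; running = +2340.8065
Stage 3 [63T→81T]: ω = 2340.8065×63/81 = 1820.6272 rpm, dir flips to −; running = −1820.6272
Stage 4 [22T→89T]: ω = 1820.6272×22/89 = 450.0427 rpm, dir flips to +; running = +450.0427
Stage 5 [89T→34T]: ω = 450.0427×89/34 = 1178.0529 rpm, dir flips to −; running = −1178.0529
Stage 6 [34T→20T]: ω = 1178.0529×34/20 = 2002.6900 rpm, dir flips to +; running = +2002.6900

+2002.6900 rpm (same as input, |ω| = 2002.6900 rpm)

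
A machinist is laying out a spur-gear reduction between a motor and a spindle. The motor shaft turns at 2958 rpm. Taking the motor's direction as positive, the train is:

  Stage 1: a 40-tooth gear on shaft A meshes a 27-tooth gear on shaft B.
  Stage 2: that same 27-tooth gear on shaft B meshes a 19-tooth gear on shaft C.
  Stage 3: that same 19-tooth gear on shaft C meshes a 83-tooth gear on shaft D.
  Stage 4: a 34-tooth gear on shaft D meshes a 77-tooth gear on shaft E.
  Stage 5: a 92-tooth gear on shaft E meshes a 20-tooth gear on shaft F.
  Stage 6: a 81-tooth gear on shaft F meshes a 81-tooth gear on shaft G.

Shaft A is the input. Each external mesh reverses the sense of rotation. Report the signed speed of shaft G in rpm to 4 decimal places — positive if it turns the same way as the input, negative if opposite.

Stage 1 [40T→27T]: ω = 2958.0000×40/27 = 4382.2222 rpm, dir flips to −; running = −4382.2222
Stage 2 [27T→19T]: ω = 4382.2222×27/19 = 6227.3684 rpm, dir flips to +; running = +6227.3684
Stage 3 [19T→83T]: ω = 6227.3684×19/83 = 1425.5422 rpm, dir flips to −; running = −1425.5422
Stage 4 [34T→77T]: ω = 1425.5422×34/77 = 629.4602 rpm, dir flips to +; running = +629.4602
Stage 5 [92T→20T]: ω = 629.4602×92/20 = 2895.5168 rpm, dir flips to −; running = −2895.5168
Stage 6 [81T→81T]: ω = 2895.5168×81/81 = 2895.5168 rpm, dir flips to +; running = +2895.5168

+2895.5168 rpm (same as input, |ω| = 2895.5168 rpm)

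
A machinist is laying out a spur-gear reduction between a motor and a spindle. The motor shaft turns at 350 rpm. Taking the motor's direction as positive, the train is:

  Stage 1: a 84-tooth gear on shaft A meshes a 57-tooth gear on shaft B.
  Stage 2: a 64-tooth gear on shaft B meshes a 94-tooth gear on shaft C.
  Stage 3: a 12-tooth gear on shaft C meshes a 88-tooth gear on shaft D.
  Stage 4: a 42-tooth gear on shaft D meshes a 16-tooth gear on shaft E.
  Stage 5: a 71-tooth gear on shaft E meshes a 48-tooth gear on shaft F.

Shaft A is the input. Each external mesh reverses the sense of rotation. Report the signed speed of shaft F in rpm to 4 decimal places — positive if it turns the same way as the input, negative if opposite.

-185.9386 rpm (opposite to input, |ω| = 185.9386 rpm)

Stage 1 [84T→57T]: ω = 350.0000×84/57 = 515.7895 rpm, dir flips to −; running = −515.7895
Stage 2 [64T→94T]: ω = 515.7895×64/94 = 351.1758 rpm, dir flips to +; running = +351.1758
Stage 3 [12T→88T]: ω = 351.1758×12/88 = 47.8876 rpm, dir flips to −; running = −47.8876
Stage 4 [42T→16T]: ω = 47.8876×42/16 = 125.7050 rpm, dir flips to +; running = +125.7050
Stage 5 [71T→48T]: ω = 125.7050×71/48 = 185.9386 rpm, dir flips to −; running = −185.9386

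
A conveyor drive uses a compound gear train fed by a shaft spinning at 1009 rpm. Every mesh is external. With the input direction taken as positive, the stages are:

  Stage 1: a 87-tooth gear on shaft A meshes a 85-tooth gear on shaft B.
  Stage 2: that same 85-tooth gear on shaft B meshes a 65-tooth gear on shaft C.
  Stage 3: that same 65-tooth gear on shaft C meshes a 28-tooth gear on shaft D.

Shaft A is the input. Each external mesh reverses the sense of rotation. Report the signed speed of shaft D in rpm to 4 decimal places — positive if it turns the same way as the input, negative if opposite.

Stage 1 [87T→85T]: ω = 1009.0000×87/85 = 1032.7412 rpm, dir flips to −; running = −1032.7412
Stage 2 [85T→65T]: ω = 1032.7412×85/65 = 1350.5077 rpm, dir flips to +; running = +1350.5077
Stage 3 [65T→28T]: ω = 1350.5077×65/28 = 3135.1071 rpm, dir flips to −; running = −3135.1071

-3135.1071 rpm (opposite to input, |ω| = 3135.1071 rpm)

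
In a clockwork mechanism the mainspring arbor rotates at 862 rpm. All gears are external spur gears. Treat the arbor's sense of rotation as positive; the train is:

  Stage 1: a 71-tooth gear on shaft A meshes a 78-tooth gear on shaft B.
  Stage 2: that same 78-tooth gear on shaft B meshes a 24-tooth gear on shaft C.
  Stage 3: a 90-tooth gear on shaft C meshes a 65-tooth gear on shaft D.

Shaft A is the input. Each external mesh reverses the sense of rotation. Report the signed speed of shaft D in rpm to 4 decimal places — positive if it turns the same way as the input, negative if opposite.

Stage 1 [71T→78T]: ω = 862.0000×71/78 = 784.6410 rpm, dir flips to −; running = −784.6410
Stage 2 [78T→24T]: ω = 784.6410×78/24 = 2550.0833 rpm, dir flips to +; running = +2550.0833
Stage 3 [90T→65T]: ω = 2550.0833×90/65 = 3530.8846 rpm, dir flips to −; running = −3530.8846

-3530.8846 rpm (opposite to input, |ω| = 3530.8846 rpm)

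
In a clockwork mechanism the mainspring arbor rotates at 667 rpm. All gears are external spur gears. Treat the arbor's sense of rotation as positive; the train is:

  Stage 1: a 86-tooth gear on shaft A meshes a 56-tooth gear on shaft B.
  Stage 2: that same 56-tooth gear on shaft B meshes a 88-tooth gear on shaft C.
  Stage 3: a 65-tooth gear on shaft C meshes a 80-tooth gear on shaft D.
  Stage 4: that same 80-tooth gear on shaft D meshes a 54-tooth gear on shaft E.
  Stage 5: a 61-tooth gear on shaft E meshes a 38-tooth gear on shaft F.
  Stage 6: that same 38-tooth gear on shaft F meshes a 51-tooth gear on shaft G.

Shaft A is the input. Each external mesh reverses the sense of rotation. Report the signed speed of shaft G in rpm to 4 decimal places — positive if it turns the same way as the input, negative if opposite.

+938.4710 rpm (same as input, |ω| = 938.4710 rpm)

Stage 1 [86T→56T]: ω = 667.0000×86/56 = 1024.3214 rpm, dir flips to −; running = −1024.3214
Stage 2 [56T→88T]: ω = 1024.3214×56/88 = 651.8409 rpm, dir flips to +; running = +651.8409
Stage 3 [65T→80T]: ω = 651.8409×65/80 = 529.6207 rpm, dir flips to −; running = −529.6207
Stage 4 [80T→54T]: ω = 529.6207×80/54 = 784.6233 rpm, dir flips to +; running = +784.6233
Stage 5 [61T→38T]: ω = 784.6233×61/38 = 1259.5269 rpm, dir flips to −; running = −1259.5269
Stage 6 [38T→51T]: ω = 1259.5269×38/51 = 938.4710 rpm, dir flips to +; running = +938.4710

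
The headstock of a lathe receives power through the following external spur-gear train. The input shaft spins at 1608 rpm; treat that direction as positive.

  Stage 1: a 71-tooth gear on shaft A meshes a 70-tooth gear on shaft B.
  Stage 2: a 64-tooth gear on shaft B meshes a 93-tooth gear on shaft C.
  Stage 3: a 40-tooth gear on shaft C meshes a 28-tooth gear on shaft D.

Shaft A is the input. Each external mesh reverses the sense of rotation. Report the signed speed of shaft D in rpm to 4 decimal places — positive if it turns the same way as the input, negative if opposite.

Stage 1 [71T→70T]: ω = 1608.0000×71/70 = 1630.9714 rpm, dir flips to −; running = −1630.9714
Stage 2 [64T→93T]: ω = 1630.9714×64/93 = 1122.3889 rpm, dir flips to +; running = +1122.3889
Stage 3 [40T→28T]: ω = 1122.3889×40/28 = 1603.4128 rpm, dir flips to −; running = −1603.4128

-1603.4128 rpm (opposite to input, |ω| = 1603.4128 rpm)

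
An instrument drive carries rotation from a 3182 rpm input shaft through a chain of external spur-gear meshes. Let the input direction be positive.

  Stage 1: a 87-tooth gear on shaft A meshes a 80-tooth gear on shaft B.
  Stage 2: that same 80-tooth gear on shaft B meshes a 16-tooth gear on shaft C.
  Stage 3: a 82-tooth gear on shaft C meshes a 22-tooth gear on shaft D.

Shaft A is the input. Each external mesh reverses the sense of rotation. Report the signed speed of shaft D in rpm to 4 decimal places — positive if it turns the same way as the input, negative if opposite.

Stage 1 [87T→80T]: ω = 3182.0000×87/80 = 3460.4250 rpm, dir flips to −; running = −3460.4250
Stage 2 [80T→16T]: ω = 3460.4250×80/16 = 17302.1250 rpm, dir flips to +; running = +17302.1250
Stage 3 [82T→22T]: ω = 17302.1250×82/22 = 64489.7386 rpm, dir flips to −; running = −64489.7386

-64489.7386 rpm (opposite to input, |ω| = 64489.7386 rpm)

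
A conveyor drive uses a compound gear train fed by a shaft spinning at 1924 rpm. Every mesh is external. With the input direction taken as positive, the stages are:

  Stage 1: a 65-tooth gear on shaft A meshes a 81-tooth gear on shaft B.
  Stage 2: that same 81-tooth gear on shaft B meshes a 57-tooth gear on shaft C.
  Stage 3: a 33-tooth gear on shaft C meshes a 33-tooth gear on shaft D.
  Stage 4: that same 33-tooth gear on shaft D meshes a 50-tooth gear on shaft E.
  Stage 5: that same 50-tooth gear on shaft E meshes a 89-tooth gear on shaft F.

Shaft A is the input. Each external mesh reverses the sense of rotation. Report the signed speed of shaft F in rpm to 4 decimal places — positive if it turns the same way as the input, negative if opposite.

Stage 1 [65T→81T]: ω = 1924.0000×65/81 = 1543.9506 rpm, dir flips to −; running = −1543.9506
Stage 2 [81T→57T]: ω = 1543.9506×81/57 = 2194.0351 rpm, dir flips to +; running = +2194.0351
Stage 3 [33T→33T]: ω = 2194.0351×33/33 = 2194.0351 rpm, dir flips to −; running = −2194.0351
Stage 4 [33T→50T]: ω = 2194.0351×33/50 = 1448.0632 rpm, dir flips to +; running = +1448.0632
Stage 5 [50T→89T]: ω = 1448.0632×50/89 = 813.5186 rpm, dir flips to −; running = −813.5186

-813.5186 rpm (opposite to input, |ω| = 813.5186 rpm)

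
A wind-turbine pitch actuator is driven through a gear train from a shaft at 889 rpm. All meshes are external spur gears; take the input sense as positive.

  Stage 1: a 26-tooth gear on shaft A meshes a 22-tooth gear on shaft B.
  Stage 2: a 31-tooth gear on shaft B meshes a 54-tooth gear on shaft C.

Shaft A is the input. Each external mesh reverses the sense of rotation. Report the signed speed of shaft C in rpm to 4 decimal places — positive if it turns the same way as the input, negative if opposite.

+603.1431 rpm (same as input, |ω| = 603.1431 rpm)

Stage 1 [26T→22T]: ω = 889.0000×26/22 = 1050.6364 rpm, dir flips to −; running = −1050.6364
Stage 2 [31T→54T]: ω = 1050.6364×31/54 = 603.1431 rpm, dir flips to +; running = +603.1431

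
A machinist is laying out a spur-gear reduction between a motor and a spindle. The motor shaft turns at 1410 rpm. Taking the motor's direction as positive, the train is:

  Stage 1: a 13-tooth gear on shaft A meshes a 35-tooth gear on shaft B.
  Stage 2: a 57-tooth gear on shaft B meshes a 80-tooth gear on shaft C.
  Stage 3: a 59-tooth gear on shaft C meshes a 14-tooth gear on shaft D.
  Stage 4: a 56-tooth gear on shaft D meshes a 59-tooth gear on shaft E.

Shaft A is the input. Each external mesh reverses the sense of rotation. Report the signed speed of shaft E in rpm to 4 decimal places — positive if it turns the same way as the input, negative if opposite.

+1492.5857 rpm (same as input, |ω| = 1492.5857 rpm)

Stage 1 [13T→35T]: ω = 1410.0000×13/35 = 523.7143 rpm, dir flips to −; running = −523.7143
Stage 2 [57T→80T]: ω = 523.7143×57/80 = 373.1464 rpm, dir flips to +; running = +373.1464
Stage 3 [59T→14T]: ω = 373.1464×59/14 = 1572.5457 rpm, dir flips to −; running = −1572.5457
Stage 4 [56T→59T]: ω = 1572.5457×56/59 = 1492.5857 rpm, dir flips to +; running = +1492.5857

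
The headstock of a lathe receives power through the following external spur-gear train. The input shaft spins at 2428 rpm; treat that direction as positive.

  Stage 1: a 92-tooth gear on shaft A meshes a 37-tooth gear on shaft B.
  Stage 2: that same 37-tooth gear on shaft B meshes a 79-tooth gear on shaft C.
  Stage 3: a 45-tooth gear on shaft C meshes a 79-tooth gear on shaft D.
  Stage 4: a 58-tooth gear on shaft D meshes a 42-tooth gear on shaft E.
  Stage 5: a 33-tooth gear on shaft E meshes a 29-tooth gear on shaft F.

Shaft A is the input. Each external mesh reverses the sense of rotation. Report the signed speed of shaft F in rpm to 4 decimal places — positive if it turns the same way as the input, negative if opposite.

Stage 1 [92T→37T]: ω = 2428.0000×92/37 = 6037.1892 rpm, dir flips to −; running = −6037.1892
Stage 2 [37T→79T]: ω = 6037.1892×37/79 = 2827.5443 rpm, dir flips to +; running = +2827.5443
Stage 3 [45T→79T]: ω = 2827.5443×45/79 = 1610.6265 rpm, dir flips to −; running = −1610.6265
Stage 4 [58T→42T]: ω = 1610.6265×58/42 = 2224.1985 rpm, dir flips to +; running = +2224.1985
Stage 5 [33T→29T]: ω = 2224.1985×33/29 = 2530.9845 rpm, dir flips to −; running = −2530.9845

-2530.9845 rpm (opposite to input, |ω| = 2530.9845 rpm)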